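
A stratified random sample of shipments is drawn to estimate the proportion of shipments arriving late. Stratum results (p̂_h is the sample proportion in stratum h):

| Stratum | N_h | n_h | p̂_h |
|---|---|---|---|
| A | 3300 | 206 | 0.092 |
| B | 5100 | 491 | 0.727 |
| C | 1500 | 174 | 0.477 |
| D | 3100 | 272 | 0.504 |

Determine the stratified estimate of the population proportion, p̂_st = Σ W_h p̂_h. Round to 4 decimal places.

p̂_st ≈ 0.4838

N = 13000; stratum weights W_h = N_h/N.
p̂_st = Σ W_h p̂_h = (3300·0.092 + 5100·0.727 + 1500·0.477 + 3100·0.504)/13000 = 0.48378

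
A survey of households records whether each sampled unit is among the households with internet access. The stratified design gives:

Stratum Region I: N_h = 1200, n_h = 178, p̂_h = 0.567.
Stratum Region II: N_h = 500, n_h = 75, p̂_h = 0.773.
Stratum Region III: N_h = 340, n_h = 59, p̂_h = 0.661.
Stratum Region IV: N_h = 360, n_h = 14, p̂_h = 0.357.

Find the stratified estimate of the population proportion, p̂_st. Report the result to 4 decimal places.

p̂_st ≈ 0.5917

N = 2400; stratum weights W_h = N_h/N.
p̂_st = Σ W_h p̂_h = (1200·0.567 + 500·0.773 + 340·0.661 + 360·0.357)/2400 = 0.59173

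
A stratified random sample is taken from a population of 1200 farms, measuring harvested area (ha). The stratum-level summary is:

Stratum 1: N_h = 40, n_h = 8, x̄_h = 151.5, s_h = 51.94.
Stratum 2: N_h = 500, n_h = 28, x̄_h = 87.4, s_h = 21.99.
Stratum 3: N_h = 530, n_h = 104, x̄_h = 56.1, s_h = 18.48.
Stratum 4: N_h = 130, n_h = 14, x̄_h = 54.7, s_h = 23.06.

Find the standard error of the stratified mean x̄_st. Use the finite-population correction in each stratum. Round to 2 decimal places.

V̂(x̄_st) = Σ W_h² (1 − n_h/N_h) s_h²/n_h, with W_h = N_h/N and N = 1200:
  stratum 1: (40/1200)²·(1 − 8/40)·51.94²/8 = 0.299752
  stratum 2: (500/1200)²·(1 − 28/500)·21.99²/28 = 2.83036
  stratum 3: (530/1200)²·(1 − 104/530)·18.48²/104 = 0.514865
  stratum 4: (130/1200)²·(1 − 14/130)·23.06²/14 = 0.397768
V̂(x̄_st) = 4.04275
SE(x̄_st) = √4.04275 = 2.01066

SE(x̄_st) ≈ 2.01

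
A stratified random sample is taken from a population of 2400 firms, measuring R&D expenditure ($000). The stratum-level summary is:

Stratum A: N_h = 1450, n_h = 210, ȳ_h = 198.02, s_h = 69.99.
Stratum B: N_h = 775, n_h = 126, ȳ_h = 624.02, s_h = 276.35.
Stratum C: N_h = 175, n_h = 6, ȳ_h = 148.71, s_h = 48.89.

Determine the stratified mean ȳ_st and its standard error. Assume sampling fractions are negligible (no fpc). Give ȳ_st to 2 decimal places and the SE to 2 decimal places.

ȳ_st ≈ 331.99, SE ≈ 8.59

ȳ_st = Σ W_h ȳ_h = (1450·198.02 + 775·624.02 + 175·148.71)/2400 = 331.98698
V̂(ȳ_st) = Σ W_h² s_h²/n_h, with W_h = N_h/N and N = 2400:
  stratum A: (1450/2400)²·69.99²/210 = 8.51464
  stratum B: (775/2400)²·276.35²/126 = 63.2018
  stratum C: (175/2400)²·48.89²/6 = 2.11808
V̂(ȳ_st) = 73.8345
SE(ȳ_st) = √73.8345 = 8.5927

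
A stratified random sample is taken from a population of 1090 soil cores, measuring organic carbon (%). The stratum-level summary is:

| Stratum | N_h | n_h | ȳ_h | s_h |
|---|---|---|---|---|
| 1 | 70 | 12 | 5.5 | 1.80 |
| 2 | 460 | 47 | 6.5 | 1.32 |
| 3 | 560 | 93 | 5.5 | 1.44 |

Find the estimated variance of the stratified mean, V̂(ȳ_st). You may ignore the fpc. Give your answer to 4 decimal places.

V̂(ȳ_st) ≈ 0.0136

V̂(ȳ_st) = Σ W_h² s_h²/n_h, with W_h = N_h/N and N = 1090:
  stratum 1: (70/1090)²·1.80²/12 = 0.00111354
  stratum 2: (460/1090)²·1.32²/47 = 0.00660256
  stratum 3: (560/1090)²·1.44²/93 = 0.00588525
V̂(ȳ_st) = 0.0136014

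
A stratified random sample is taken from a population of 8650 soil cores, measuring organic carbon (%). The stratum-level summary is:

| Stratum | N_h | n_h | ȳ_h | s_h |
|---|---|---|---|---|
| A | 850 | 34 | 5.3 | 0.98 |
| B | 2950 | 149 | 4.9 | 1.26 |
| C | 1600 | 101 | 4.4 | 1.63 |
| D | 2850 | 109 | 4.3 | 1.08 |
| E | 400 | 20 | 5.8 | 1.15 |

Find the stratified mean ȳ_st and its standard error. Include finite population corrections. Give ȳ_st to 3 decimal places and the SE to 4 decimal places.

ȳ_st ≈ 4.691, SE ≈ 0.0594

ȳ_st = Σ W_h ȳ_h = (850·5.3 + 2950·4.9 + 1600·4.4 + 2850·4.3 + 400·5.8)/8650 = 4.69075
V̂(ȳ_st) = Σ W_h² (1 − n_h/N_h) s_h²/n_h, with W_h = N_h/N and N = 8650:
  stratum A: (850/8650)²·(1 − 34/850)·0.98²/34 = 0.000261849
  stratum B: (2950/8650)²·(1 − 149/2950)·1.26²/149 = 0.00117668
  stratum C: (1600/8650)²·(1 − 101/1600)·1.63²/101 = 0.000843225
  stratum D: (2850/8650)²·(1 − 109/2850)·1.08²/109 = 0.00111723
  stratum E: (400/8650)²·(1 − 20/400)·1.15²/20 = 0.000134331
V̂(ȳ_st) = 0.00353331
SE(ȳ_st) = √0.00353331 = 0.0594417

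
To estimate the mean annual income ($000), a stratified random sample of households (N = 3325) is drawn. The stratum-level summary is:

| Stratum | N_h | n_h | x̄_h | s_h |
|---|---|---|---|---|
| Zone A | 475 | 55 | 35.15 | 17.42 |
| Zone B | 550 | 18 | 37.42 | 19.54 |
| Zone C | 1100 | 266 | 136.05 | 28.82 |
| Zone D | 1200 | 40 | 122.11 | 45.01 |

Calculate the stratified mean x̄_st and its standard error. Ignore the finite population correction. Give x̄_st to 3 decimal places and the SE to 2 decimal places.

x̄_st ≈ 100.290, SE ≈ 2.76

x̄_st = Σ W_h x̄_h = (475·35.15 + 550·37.42 + 1100·136.05 + 1200·122.11)/3325 = 100.29000
V̂(x̄_st) = Σ W_h² s_h²/n_h, with W_h = N_h/N and N = 3325:
  stratum Zone A: (475/3325)²·17.42²/55 = 0.1126
  stratum Zone B: (550/3325)²·19.54²/18 = 0.580388
  stratum Zone C: (1100/3325)²·28.82²/266 = 0.34175
  stratum Zone D: (1200/3325)²·45.01²/40 = 6.59686
V̂(x̄_st) = 7.6316
SE(x̄_st) = √7.6316 = 2.76253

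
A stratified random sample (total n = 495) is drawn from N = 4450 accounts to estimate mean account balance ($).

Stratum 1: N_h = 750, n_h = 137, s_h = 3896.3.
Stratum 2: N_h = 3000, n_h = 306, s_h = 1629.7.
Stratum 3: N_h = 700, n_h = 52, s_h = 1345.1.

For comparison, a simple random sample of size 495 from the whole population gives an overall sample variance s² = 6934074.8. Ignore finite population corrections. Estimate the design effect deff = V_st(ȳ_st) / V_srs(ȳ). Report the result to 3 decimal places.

V̂(ȳ_st) = Σ W_h² s_h²/n_h, with W_h = N_h/N and N = 4450:
  stratum 1: (750/4450)²·3896.3²/137 = 3147.65
  stratum 2: (3000/4450)²·1629.7²/306 = 3944.72
  stratum 3: (700/4450)²·1345.1²/52 = 860.958
V_st = 7953.33
V_srs = s²/n = 6934074.8/495 = 14008.2
deff = V_st / V_srs = 7953.33/14008.2 = 0.5678

deff ≈ 0.568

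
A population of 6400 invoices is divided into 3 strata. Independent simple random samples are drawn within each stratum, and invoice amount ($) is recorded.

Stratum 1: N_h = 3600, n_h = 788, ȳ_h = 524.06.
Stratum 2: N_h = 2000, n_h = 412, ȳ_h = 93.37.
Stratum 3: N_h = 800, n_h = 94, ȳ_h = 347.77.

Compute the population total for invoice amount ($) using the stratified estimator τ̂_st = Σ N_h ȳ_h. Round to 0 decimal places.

τ̂_st = Σ N_h ȳ_h = 3600·524.06 + 2000·93.37 + 800·347.77 = 2351572

τ̂_st ≈ 2351572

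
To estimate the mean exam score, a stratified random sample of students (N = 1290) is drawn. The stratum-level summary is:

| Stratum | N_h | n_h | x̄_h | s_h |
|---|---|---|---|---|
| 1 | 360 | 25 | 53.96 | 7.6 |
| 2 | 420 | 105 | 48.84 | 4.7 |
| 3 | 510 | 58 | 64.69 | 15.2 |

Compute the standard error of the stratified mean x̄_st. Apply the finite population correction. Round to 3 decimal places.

V̂(x̄_st) = Σ W_h² (1 − n_h/N_h) s_h²/n_h, with W_h = N_h/N and N = 1290:
  stratum 1: (360/1290)²·(1 − 25/360)·7.6²/25 = 0.167438
  stratum 2: (420/1290)²·(1 − 105/420)·4.7²/105 = 0.0167258
  stratum 3: (510/1290)²·(1 − 58/510)·15.2²/58 = 0.551808
V̂(x̄_st) = 0.735973
SE(x̄_st) = √0.735973 = 0.857889

SE(x̄_st) ≈ 0.858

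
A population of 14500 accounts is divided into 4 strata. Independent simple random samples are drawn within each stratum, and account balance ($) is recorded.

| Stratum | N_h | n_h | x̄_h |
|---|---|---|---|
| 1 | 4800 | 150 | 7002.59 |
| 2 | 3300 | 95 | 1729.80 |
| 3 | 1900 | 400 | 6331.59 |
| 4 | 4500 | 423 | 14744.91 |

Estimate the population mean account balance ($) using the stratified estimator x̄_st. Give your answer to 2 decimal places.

x̄_st ≈ 8117.44

N = Σ N_h = 14500. Stratum weights W_h = N_h/N.
x̄_st = (4800·7002.59 + 3300·1729.80 + 1900·6331.59 + 4500·14744.91) / 14500 = 8117.4406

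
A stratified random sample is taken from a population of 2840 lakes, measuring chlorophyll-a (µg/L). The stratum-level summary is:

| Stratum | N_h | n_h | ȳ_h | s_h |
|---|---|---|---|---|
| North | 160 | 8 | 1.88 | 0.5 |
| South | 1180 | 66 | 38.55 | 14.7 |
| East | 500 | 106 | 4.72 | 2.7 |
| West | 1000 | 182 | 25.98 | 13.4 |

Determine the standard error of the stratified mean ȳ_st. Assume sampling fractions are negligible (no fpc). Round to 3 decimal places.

SE(ȳ_st) ≈ 0.831

V̂(ȳ_st) = Σ W_h² s_h²/n_h, with W_h = N_h/N and N = 2840:
  stratum North: (160/2840)²·0.5²/8 = 9.91867e-05
  stratum South: (1180/2840)²·14.7²/66 = 0.565221
  stratum East: (500/2840)²·2.7²/106 = 0.00213169
  stratum West: (1000/2840)²·13.4²/182 = 0.122321
V̂(ȳ_st) = 0.689773
SE(ȳ_st) = √0.689773 = 0.830526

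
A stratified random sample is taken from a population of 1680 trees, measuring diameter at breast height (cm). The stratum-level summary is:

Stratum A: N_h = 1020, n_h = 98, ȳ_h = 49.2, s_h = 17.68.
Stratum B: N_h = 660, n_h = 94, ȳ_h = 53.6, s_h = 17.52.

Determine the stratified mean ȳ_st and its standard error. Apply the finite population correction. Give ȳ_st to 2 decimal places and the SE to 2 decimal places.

ȳ_st = Σ W_h ȳ_h = (1020·49.2 + 660·53.6)/1680 = 50.92857
V̂(ȳ_st) = Σ W_h² (1 − n_h/N_h) s_h²/n_h, with W_h = N_h/N and N = 1680:
  stratum A: (1020/1680)²·(1 − 98/1020)·17.68²/98 = 1.0628
  stratum B: (660/1680)²·(1 − 94/660)·17.52²/94 = 0.432197
V̂(ȳ_st) = 1.495
SE(ȳ_st) = √1.495 = 1.2227

ȳ_st ≈ 50.93, SE ≈ 1.22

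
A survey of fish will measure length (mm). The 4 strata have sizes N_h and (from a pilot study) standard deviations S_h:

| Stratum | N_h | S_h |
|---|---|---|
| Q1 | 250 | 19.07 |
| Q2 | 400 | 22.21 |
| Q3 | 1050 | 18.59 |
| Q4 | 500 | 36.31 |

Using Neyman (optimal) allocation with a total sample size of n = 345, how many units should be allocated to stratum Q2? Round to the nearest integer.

Neyman allocation: n_h = n · N_h S_h / Σ N_i S_i, with n = 345.
  stratum Q1: N_h·S_h = 250·19.07 = 4767.50
  stratum Q2: N_h·S_h = 400·22.21 = 8884.00
  stratum Q3: N_h·S_h = 1050·18.59 = 19519.50
  stratum Q4: N_h·S_h = 500·36.31 = 18155.00
Σ N_h S_h = 51326.00
n for stratum Q2 = 345·8884.00/51326.00 = 59.716 → 60

60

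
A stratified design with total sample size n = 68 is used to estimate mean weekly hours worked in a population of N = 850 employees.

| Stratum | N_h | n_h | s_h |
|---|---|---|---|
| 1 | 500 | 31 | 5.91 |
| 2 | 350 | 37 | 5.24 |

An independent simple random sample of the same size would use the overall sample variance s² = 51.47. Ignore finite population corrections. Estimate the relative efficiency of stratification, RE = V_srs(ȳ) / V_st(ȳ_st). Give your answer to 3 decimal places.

RE ≈ 1.468

V̂(ȳ_st) = Σ W_h² s_h²/n_h, with W_h = N_h/N and N = 850:
  stratum 1: (500/850)²·5.91²/31 = 0.389866
  stratum 2: (350/850)²·5.24²/37 = 0.125823
V_st = 0.515689
V_srs = s²/n = 51.47/68 = 0.756912
Relative efficiency = V_srs / V_st = 0.756912/0.515689 = 1.4678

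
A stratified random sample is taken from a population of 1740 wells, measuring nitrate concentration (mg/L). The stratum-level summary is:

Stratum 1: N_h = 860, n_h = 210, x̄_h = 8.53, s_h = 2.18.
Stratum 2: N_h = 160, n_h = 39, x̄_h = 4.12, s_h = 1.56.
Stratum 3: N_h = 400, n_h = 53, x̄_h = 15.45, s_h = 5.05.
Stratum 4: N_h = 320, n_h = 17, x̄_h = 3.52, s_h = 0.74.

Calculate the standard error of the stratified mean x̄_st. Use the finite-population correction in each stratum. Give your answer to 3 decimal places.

V̂(x̄_st) = Σ W_h² (1 − n_h/N_h) s_h²/n_h, with W_h = N_h/N and N = 1740:
  stratum 1: (860/1740)²·(1 − 210/860)·2.18²/210 = 0.00417837
  stratum 2: (160/1740)²·(1 − 39/160)·1.56²/39 = 0.000399017
  stratum 3: (400/1740)²·(1 − 53/400)·5.05²/53 = 0.0220596
  stratum 4: (320/1740)²·(1 − 17/320)·0.74²/17 = 0.00103159
V̂(x̄_st) = 0.0276686
SE(x̄_st) = √0.0276686 = 0.166339

SE(x̄_st) ≈ 0.166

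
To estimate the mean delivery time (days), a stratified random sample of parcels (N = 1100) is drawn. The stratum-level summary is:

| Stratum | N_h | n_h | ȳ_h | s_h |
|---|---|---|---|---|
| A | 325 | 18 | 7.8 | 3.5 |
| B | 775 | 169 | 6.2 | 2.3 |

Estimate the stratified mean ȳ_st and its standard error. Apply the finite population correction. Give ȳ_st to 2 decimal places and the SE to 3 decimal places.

ȳ_st ≈ 6.67, SE ≈ 0.261

ȳ_st = Σ W_h ȳ_h = (325·7.8 + 775·6.2)/1100 = 6.67273
V̂(ȳ_st) = Σ W_h² (1 − n_h/N_h) s_h²/n_h, with W_h = N_h/N and N = 1100:
  stratum A: (325/1100)²·(1 − 18/325)·3.5²/18 = 0.0561177
  stratum B: (775/1100)²·(1 − 169/775)·2.3²/169 = 0.0121495
V̂(ȳ_st) = 0.0682672
SE(ȳ_st) = √0.0682672 = 0.26128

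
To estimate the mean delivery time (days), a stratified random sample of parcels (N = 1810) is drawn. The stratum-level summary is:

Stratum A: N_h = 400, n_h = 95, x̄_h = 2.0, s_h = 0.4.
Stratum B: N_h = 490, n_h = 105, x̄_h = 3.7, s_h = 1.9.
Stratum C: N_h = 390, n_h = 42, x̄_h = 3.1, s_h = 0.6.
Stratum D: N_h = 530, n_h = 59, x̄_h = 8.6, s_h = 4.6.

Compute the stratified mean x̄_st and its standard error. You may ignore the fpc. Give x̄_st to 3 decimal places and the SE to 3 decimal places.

x̄_st ≈ 4.630, SE ≈ 0.184

x̄_st = Σ W_h x̄_h = (400·2.0 + 490·3.7 + 390·3.1 + 530·8.6)/1810 = 4.62983
V̂(x̄_st) = Σ W_h² s_h²/n_h, with W_h = N_h/N and N = 1810:
  stratum A: (400/1810)²·0.4²/95 = 8.22544e-05
  stratum B: (490/1810)²·1.9²/105 = 0.00251972
  stratum C: (390/1810)²·0.6²/42 = 0.000397947
  stratum D: (530/1810)²·4.6²/59 = 0.0307509
V̂(x̄_st) = 0.0337509
SE(x̄_st) = √0.0337509 = 0.183714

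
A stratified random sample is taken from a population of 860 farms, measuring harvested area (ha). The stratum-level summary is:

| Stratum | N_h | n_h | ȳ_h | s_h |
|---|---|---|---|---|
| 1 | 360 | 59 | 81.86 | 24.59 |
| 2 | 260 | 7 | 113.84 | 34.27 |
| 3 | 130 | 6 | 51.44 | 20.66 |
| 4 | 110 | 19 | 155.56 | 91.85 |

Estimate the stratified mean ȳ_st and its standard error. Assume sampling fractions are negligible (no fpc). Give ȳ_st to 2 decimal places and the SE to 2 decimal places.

ȳ_st = Σ W_h ȳ_h = (360·81.86 + 260·113.84 + 130·51.44 + 110·155.56)/860 = 96.35674
V̂(ȳ_st) = Σ W_h² s_h²/n_h, with W_h = N_h/N and N = 860:
  stratum 1: (360/860)²·24.59²/59 = 1.79586
  stratum 2: (260/860)²·34.27²/7 = 15.3349
  stratum 3: (130/860)²·20.66²/6 = 1.62555
  stratum 4: (110/860)²·91.85²/19 = 7.26429
V̂(ȳ_st) = 26.0206
SE(ȳ_st) = √26.0206 = 5.10104

ȳ_st ≈ 96.36, SE ≈ 5.10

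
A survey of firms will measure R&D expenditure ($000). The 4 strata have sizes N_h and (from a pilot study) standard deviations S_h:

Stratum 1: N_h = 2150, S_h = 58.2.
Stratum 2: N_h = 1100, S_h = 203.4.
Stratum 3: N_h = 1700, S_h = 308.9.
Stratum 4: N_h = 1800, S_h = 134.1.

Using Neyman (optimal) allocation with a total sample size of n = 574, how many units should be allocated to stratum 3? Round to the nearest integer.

Neyman allocation: n_h = n · N_h S_h / Σ N_i S_i, with n = 574.
  stratum 1: N_h·S_h = 2150·58.2 = 125130.00
  stratum 2: N_h·S_h = 1100·203.4 = 223740.00
  stratum 3: N_h·S_h = 1700·308.9 = 525130.00
  stratum 4: N_h·S_h = 1800·134.1 = 241380.00
Σ N_h S_h = 1115380.00
n for stratum 3 = 574·525130.00/1115380.00 = 270.244 → 270

270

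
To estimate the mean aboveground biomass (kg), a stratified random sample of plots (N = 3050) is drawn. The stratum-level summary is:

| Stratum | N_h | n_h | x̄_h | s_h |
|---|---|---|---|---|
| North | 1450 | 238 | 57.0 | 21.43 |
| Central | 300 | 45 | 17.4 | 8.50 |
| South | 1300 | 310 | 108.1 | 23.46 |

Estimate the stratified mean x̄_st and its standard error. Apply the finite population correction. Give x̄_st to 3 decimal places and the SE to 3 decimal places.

x̄_st = Σ W_h x̄_h = (1450·57.0 + 300·17.4 + 1300·108.1)/3050 = 74.88525
V̂(x̄_st) = Σ W_h² (1 − n_h/N_h) s_h²/n_h, with W_h = N_h/N and N = 3050:
  stratum North: (1450/3050)²·(1 − 238/1450)·21.43²/238 = 0.364534
  stratum Central: (300/3050)²·(1 − 45/300)·8.50²/45 = 0.0132034
  stratum South: (1300/3050)²·(1 − 310/1300)·23.46²/310 = 0.245625
V̂(x̄_st) = 0.623363
SE(x̄_st) = √0.623363 = 0.789533

x̄_st ≈ 74.885, SE ≈ 0.790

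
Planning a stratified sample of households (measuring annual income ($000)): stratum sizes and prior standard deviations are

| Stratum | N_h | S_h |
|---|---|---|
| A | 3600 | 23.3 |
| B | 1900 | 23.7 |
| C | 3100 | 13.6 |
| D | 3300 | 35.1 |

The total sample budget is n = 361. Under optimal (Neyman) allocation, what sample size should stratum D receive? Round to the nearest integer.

146

Neyman allocation: n_h = n · N_h S_h / Σ N_i S_i, with n = 361.
  stratum A: N_h·S_h = 3600·23.3 = 83880.00
  stratum B: N_h·S_h = 1900·23.7 = 45030.00
  stratum C: N_h·S_h = 3100·13.6 = 42160.00
  stratum D: N_h·S_h = 3300·35.1 = 115830.00
Σ N_h S_h = 286900.00
n for stratum D = 361·115830.00/286900.00 = 145.746 → 146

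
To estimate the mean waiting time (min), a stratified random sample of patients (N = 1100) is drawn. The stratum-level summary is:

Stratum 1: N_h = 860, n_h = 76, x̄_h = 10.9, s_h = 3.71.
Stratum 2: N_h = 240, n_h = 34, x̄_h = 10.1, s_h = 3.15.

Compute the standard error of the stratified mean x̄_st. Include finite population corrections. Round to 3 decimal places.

SE(x̄_st) ≈ 0.336

V̂(x̄_st) = Σ W_h² (1 − n_h/N_h) s_h²/n_h, with W_h = N_h/N and N = 1100:
  stratum 1: (860/1100)²·(1 − 76/860)·3.71²/76 = 0.100917
  stratum 2: (240/1100)²·(1 − 34/240)·3.15²/34 = 0.0119244
V̂(x̄_st) = 0.112841
SE(x̄_st) = √0.112841 = 0.335918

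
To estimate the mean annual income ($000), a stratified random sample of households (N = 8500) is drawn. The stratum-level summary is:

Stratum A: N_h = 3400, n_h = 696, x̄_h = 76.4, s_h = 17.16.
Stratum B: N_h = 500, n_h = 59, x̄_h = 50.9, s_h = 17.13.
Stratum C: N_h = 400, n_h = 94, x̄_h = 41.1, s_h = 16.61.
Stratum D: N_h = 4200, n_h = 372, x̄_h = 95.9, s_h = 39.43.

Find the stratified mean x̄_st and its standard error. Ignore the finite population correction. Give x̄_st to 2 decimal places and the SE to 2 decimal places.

x̄_st ≈ 82.87, SE ≈ 1.05

x̄_st = Σ W_h x̄_h = (3400·76.4 + 500·50.9 + 400·41.1 + 4200·95.9)/8500 = 82.87412
V̂(x̄_st) = Σ W_h² s_h²/n_h, with W_h = N_h/N and N = 8500:
  stratum A: (3400/8500)²·17.16²/696 = 0.0676932
  stratum B: (500/8500)²·17.13²/59 = 0.0172094
  stratum C: (400/8500)²·16.61²/94 = 0.0064997
  stratum D: (4200/8500)²·39.43²/372 = 1.0204
V̂(x̄_st) = 1.1118
SE(x̄_st) = √1.1118 = 1.05442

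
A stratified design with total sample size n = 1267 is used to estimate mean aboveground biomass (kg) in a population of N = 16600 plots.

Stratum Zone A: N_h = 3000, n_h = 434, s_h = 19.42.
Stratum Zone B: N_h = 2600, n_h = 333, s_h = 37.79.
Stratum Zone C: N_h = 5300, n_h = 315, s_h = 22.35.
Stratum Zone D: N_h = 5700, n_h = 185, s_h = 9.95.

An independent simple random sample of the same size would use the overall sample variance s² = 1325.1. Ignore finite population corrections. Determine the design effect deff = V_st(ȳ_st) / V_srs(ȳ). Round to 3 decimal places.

deff ≈ 0.343

V̂(ȳ_st) = Σ W_h² s_h²/n_h, with W_h = N_h/N and N = 16600:
  stratum Zone A: (3000/16600)²·19.42²/434 = 0.0283815
  stratum Zone B: (2600/16600)²·37.79²/333 = 0.105206
  stratum Zone C: (5300/16600)²·22.35²/315 = 0.161652
  stratum Zone D: (5700/16600)²·9.95²/185 = 0.0630969
V_st = 0.358336
V_srs = s²/n = 1325.1/1267 = 1.04586
deff = V_st / V_srs = 0.358336/1.04586 = 0.3426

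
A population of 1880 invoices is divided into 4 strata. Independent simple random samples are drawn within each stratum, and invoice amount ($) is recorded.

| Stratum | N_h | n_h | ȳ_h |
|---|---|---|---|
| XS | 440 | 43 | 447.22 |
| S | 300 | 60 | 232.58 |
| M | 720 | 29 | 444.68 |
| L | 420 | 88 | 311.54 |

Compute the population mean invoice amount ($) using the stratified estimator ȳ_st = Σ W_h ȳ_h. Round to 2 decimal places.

N = Σ N_h = 1880. Stratum weights W_h = N_h/N.
ȳ_st = (440·447.22 + 300·232.58 + 720·444.68 + 420·311.54) / 1880 = 381.6847

ȳ_st ≈ 381.68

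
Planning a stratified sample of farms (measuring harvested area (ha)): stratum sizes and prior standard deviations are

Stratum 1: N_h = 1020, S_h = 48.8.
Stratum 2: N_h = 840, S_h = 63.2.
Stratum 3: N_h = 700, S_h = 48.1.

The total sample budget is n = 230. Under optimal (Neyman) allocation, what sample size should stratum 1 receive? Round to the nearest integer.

Neyman allocation: n_h = n · N_h S_h / Σ N_i S_i, with n = 230.
  stratum 1: N_h·S_h = 1020·48.8 = 49776.00
  stratum 2: N_h·S_h = 840·63.2 = 53088.00
  stratum 3: N_h·S_h = 700·48.1 = 33670.00
Σ N_h S_h = 136534.00
n for stratum 1 = 230·49776.00/136534.00 = 83.851 → 84

84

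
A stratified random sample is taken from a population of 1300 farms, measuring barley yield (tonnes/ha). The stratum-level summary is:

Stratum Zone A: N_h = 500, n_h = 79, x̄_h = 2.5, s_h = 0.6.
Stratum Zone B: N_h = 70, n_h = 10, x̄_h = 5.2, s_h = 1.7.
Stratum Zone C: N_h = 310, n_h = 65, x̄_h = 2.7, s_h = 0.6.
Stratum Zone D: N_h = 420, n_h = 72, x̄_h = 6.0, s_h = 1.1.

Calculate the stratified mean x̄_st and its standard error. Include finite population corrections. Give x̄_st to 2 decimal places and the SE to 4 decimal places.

x̄_st = Σ W_h x̄_h = (500·2.5 + 70·5.2 + 310·2.7 + 420·6.0)/1300 = 3.82385
V̂(x̄_st) = Σ W_h² (1 − n_h/N_h) s_h²/n_h, with W_h = N_h/N and N = 1300:
  stratum Zone A: (500/1300)²·(1 − 79/500)·0.6²/79 = 0.000567598
  stratum Zone B: (70/1300)²·(1 − 10/70)·1.7²/10 = 0.000718225
  stratum Zone C: (310/1300)²·(1 − 65/310)·0.6²/65 = 0.000248903
  stratum Zone D: (420/1300)²·(1 − 72/420)·1.1²/72 = 0.00145343
V̂(x̄_st) = 0.00298816
SE(x̄_st) = √0.00298816 = 0.054664

x̄_st ≈ 3.82, SE ≈ 0.0547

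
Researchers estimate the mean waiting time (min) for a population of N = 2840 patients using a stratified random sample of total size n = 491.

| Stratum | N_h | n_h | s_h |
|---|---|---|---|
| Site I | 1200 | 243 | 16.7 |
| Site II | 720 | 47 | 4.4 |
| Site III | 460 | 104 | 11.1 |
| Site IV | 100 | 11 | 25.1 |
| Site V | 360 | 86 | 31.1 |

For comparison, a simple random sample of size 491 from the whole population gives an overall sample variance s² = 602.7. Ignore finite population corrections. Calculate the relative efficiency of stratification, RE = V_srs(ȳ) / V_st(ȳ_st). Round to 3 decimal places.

V̂(ȳ_st) = Σ W_h² s_h²/n_h, with W_h = N_h/N and N = 2840:
  stratum Site I: (1200/2840)²·16.7²/243 = 0.204905
  stratum Site II: (720/2840)²·4.4²/47 = 0.026475
  stratum Site III: (460/2840)²·11.1²/104 = 0.0310808
  stratum Site IV: (100/2840)²·25.1²/11 = 0.0710098
  stratum Site V: (360/2840)²·31.1²/86 = 0.180714
V_st = 0.514184
V_srs = s²/n = 602.7/491 = 1.22749
Relative efficiency = V_srs / V_st = 1.22749/0.514184 = 2.3873

RE ≈ 2.387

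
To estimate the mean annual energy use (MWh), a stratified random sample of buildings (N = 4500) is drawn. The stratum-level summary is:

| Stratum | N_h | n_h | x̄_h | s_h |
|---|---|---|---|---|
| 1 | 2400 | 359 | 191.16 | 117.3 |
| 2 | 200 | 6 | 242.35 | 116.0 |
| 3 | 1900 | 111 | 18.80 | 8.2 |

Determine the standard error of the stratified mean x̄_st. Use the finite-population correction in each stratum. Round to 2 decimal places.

SE(x̄_st) ≈ 3.70

V̂(x̄_st) = Σ W_h² (1 − n_h/N_h) s_h²/n_h, with W_h = N_h/N and N = 4500:
  stratum 1: (2400/4500)²·(1 − 359/2400)·117.3²/359 = 9.27109
  stratum 2: (200/4500)²·(1 − 6/200)·116.0²/6 = 4.29706
  stratum 3: (1900/4500)²·(1 − 111/1900)·8.2²/111 = 0.101682
V̂(x̄_st) = 13.6698
SE(x̄_st) = √13.6698 = 3.69727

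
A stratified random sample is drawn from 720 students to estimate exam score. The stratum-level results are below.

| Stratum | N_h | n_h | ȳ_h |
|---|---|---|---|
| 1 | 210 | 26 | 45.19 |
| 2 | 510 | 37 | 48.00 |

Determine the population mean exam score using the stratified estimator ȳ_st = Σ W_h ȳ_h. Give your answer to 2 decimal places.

N = Σ N_h = 720. Stratum weights W_h = N_h/N.
ȳ_st = (210·45.19 + 510·48.00) / 720 = 47.1804

ȳ_st ≈ 47.18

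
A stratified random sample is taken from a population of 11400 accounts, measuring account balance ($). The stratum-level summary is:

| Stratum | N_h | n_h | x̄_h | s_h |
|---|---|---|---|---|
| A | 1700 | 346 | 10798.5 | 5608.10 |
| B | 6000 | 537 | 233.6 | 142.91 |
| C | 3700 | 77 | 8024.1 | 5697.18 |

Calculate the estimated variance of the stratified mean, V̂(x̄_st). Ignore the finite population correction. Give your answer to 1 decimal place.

V̂(x̄_st) ≈ 46436.0

V̂(x̄_st) = Σ W_h² s_h²/n_h, with W_h = N_h/N and N = 11400:
  stratum A: (1700/11400)²·5608.10²/346 = 2021.36
  stratum B: (6000/11400)²·142.91²/537 = 10.5352
  stratum C: (3700/11400)²·5697.18²/77 = 44404.1
V̂(x̄_st) = 46436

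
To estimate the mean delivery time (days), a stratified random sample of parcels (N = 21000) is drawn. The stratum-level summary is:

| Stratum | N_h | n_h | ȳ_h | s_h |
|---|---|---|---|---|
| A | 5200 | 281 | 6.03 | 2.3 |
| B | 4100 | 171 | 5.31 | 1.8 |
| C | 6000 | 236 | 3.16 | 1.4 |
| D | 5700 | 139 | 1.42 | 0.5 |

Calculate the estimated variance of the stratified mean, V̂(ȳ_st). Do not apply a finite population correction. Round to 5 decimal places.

V̂(ȳ_st) = Σ W_h² s_h²/n_h, with W_h = N_h/N and N = 21000:
  stratum A: (5200/21000)²·2.3²/281 = 0.0011543
  stratum B: (4100/21000)²·1.8²/171 = 0.000722234
  stratum C: (6000/21000)²·1.4²/236 = 0.000677966
  stratum D: (5700/21000)²·0.5²/139 = 0.000132506
V̂(ȳ_st) = 0.002687

V̂(ȳ_st) ≈ 0.00269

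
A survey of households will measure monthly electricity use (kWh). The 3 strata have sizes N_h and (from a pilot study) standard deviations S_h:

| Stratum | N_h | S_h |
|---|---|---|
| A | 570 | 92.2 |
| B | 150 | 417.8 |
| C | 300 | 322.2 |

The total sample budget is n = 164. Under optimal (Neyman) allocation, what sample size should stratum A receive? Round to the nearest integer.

41

Neyman allocation: n_h = n · N_h S_h / Σ N_i S_i, with n = 164.
  stratum A: N_h·S_h = 570·92.2 = 52554.00
  stratum B: N_h·S_h = 150·417.8 = 62670.00
  stratum C: N_h·S_h = 300·322.2 = 96660.00
Σ N_h S_h = 211884.00
n for stratum A = 164·52554.00/211884.00 = 40.677 → 41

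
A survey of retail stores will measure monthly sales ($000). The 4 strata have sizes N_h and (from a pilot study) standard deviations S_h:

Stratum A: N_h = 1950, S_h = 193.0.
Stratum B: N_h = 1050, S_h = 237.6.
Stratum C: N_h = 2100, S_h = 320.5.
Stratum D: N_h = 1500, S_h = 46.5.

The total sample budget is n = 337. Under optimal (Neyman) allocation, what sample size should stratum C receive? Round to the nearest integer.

166

Neyman allocation: n_h = n · N_h S_h / Σ N_i S_i, with n = 337.
  stratum A: N_h·S_h = 1950·193.0 = 376350.00
  stratum B: N_h·S_h = 1050·237.6 = 249480.00
  stratum C: N_h·S_h = 2100·320.5 = 673050.00
  stratum D: N_h·S_h = 1500·46.5 = 69750.00
Σ N_h S_h = 1368630.00
n for stratum C = 337·673050.00/1368630.00 = 165.726 → 166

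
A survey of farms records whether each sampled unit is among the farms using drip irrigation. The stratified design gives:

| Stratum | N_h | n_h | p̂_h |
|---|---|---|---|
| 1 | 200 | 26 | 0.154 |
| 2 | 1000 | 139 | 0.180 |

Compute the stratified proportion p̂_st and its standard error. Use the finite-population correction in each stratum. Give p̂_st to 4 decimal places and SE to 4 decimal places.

N = 1200; stratum weights W_h = N_h/N.
p̂_st = Σ W_h p̂_h = (200·0.154 + 1000·0.180)/1200 = 0.17567
V̂(p̂_st) = Σ W_h² (1 − n_h/N_h) p̂_h(1−p̂_h)/(n_h−1):
  stratum 1: (200/1200)²·(1 − 26/200)·0.154·0.846/25 = 0.000125941
  stratum 2: (1000/1200)²·(1 − 139/1000)·0.180·0.820/138 = 0.000639511
V̂(p̂_st) = 0.000765452; SE = √V̂ = 0.0276668

p̂_st ≈ 0.1757, SE ≈ 0.0277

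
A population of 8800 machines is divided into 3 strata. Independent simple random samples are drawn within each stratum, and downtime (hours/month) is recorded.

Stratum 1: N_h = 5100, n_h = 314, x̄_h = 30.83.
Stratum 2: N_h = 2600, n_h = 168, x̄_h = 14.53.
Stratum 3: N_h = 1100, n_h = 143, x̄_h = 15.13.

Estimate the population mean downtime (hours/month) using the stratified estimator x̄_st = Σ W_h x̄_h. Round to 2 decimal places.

N = Σ N_h = 8800. Stratum weights W_h = N_h/N.
x̄_st = (5100·30.83 + 2600·14.53 + 1100·15.13) / 8800 = 24.0516

x̄_st ≈ 24.05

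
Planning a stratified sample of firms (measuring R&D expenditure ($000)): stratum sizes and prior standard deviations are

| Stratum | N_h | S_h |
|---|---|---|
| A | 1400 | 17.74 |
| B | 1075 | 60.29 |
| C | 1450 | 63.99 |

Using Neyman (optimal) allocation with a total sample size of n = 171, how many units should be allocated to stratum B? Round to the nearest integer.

61

Neyman allocation: n_h = n · N_h S_h / Σ N_i S_i, with n = 171.
  stratum A: N_h·S_h = 1400·17.74 = 24836.00
  stratum B: N_h·S_h = 1075·60.29 = 64811.75
  stratum C: N_h·S_h = 1450·63.99 = 92785.50
Σ N_h S_h = 182433.25
n for stratum B = 171·64811.75/182433.25 = 60.750 → 61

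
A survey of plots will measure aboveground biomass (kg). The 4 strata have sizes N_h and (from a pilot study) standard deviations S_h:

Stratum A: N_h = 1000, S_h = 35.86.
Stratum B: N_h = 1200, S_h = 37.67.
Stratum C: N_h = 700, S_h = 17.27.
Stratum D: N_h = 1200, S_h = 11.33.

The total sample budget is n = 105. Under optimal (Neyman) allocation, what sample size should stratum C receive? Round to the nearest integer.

12

Neyman allocation: n_h = n · N_h S_h / Σ N_i S_i, with n = 105.
  stratum A: N_h·S_h = 1000·35.86 = 35860.00
  stratum B: N_h·S_h = 1200·37.67 = 45204.00
  stratum C: N_h·S_h = 700·17.27 = 12089.00
  stratum D: N_h·S_h = 1200·11.33 = 13596.00
Σ N_h S_h = 106749.00
n for stratum C = 105·12089.00/106749.00 = 11.891 → 12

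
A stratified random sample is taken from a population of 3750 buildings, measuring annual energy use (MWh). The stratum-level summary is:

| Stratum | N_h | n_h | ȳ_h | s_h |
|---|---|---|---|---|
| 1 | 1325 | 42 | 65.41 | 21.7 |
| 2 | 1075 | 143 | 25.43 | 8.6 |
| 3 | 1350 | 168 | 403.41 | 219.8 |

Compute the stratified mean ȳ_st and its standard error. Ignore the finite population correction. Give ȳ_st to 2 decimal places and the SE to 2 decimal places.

ȳ_st = Σ W_h ȳ_h = (1325·65.41 + 1075·25.43 + 1350·403.41)/3750 = 175.62907
V̂(ȳ_st) = Σ W_h² s_h²/n_h, with W_h = N_h/N and N = 3750:
  stratum 1: (1325/3750)²·21.7²/42 = 1.39971
  stratum 2: (1075/3750)²·8.6²/143 = 0.0425026
  stratum 3: (1350/3750)²·219.8²/168 = 37.2693
V̂(ȳ_st) = 38.7115
SE(ȳ_st) = √38.7115 = 6.22186

ȳ_st ≈ 175.63, SE ≈ 6.22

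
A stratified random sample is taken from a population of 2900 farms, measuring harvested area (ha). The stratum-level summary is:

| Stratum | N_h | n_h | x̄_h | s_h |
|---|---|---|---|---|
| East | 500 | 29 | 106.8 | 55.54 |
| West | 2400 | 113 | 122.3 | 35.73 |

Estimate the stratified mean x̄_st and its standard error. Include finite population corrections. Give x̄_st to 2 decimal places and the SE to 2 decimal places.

x̄_st ≈ 119.63, SE ≈ 3.22

x̄_st = Σ W_h x̄_h = (500·106.8 + 2400·122.3)/2900 = 119.62759
V̂(x̄_st) = Σ W_h² (1 − n_h/N_h) s_h²/n_h, with W_h = N_h/N and N = 2900:
  stratum East: (500/2900)²·(1 − 29/500)·55.54²/29 = 2.97858
  stratum West: (2400/2900)²·(1 − 113/2400)·35.73²/113 = 7.37342
V̂(x̄_st) = 10.352
SE(x̄_st) = √10.352 = 3.21745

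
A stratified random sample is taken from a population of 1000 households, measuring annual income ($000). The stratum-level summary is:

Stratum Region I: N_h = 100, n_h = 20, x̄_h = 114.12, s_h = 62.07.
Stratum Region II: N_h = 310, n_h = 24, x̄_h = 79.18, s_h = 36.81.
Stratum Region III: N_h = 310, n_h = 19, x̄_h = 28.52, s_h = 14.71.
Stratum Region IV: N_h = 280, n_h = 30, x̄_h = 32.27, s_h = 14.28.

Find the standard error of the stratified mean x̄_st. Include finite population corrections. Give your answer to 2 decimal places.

SE(x̄_st) ≈ 2.84

V̂(x̄_st) = Σ W_h² (1 − n_h/N_h) s_h²/n_h, with W_h = N_h/N and N = 1000:
  stratum Region I: (100/1000)²·(1 − 20/100)·62.07²/20 = 1.54107
  stratum Region II: (310/1000)²·(1 − 24/310)·36.81²/24 = 5.00551
  stratum Region III: (310/1000)²·(1 − 19/310)·14.71²/19 = 1.02737
  stratum Region IV: (280/1000)²·(1 − 30/280)·14.28²/30 = 0.47581
V̂(x̄_st) = 8.04976
SE(x̄_st) = √8.04976 = 2.83721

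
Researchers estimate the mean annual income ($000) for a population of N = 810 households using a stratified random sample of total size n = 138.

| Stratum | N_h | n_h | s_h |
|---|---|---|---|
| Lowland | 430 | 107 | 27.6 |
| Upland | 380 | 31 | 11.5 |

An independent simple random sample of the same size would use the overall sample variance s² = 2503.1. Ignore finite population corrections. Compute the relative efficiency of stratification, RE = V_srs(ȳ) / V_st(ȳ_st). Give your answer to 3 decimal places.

RE ≈ 6.159

V̂(ȳ_st) = Σ W_h² s_h²/n_h, with W_h = N_h/N and N = 810:
  stratum Lowland: (430/810)²·27.6²/107 = 2.00632
  stratum Upland: (380/810)²·11.5²/31 = 0.938926
V_st = 2.94525
V_srs = s²/n = 2503.1/138 = 18.1384
Relative efficiency = V_srs / V_st = 18.1384/2.94525 = 6.1585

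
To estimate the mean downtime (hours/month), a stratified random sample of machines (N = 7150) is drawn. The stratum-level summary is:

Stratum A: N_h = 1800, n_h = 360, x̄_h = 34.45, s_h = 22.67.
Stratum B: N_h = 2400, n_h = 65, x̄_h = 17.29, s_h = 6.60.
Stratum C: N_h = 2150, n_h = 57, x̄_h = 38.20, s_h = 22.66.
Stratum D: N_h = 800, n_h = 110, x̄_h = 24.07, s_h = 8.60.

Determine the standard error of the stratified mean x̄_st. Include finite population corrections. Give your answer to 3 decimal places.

SE(x̄_st) ≈ 0.973

V̂(x̄_st) = Σ W_h² (1 − n_h/N_h) s_h²/n_h, with W_h = N_h/N and N = 7150:
  stratum A: (1800/7150)²·(1 − 360/1800)·22.67²/360 = 0.0723808
  stratum B: (2400/7150)²·(1 − 65/2400)·6.60²/65 = 0.0734616
  stratum C: (2150/7150)²·(1 − 57/2150)·22.66²/57 = 0.79294
  stratum D: (800/7150)²·(1 − 110/800)·8.60²/110 = 0.00725991
V̂(x̄_st) = 0.946043
SE(x̄_st) = √0.946043 = 0.972647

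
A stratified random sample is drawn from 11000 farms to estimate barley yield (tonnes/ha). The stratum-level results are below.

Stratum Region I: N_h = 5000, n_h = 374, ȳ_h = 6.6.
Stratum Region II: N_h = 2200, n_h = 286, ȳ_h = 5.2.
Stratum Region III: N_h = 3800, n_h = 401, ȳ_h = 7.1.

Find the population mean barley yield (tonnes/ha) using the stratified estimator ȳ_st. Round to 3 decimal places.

ȳ_st ≈ 6.493

N = Σ N_h = 11000. Stratum weights W_h = N_h/N.
ȳ_st = (5000·6.6 + 2200·5.2 + 3800·7.1) / 11000 = 6.49273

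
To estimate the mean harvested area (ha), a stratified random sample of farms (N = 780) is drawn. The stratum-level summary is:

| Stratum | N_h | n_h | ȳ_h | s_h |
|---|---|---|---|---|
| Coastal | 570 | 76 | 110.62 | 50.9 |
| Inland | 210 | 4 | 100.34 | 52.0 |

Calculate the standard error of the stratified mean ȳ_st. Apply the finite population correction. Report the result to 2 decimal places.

SE(ȳ_st) ≈ 7.99

V̂(ȳ_st) = Σ W_h² (1 − n_h/N_h) s_h²/n_h, with W_h = N_h/N and N = 780:
  stratum Coastal: (570/780)²·(1 − 76/570)·50.9²/76 = 15.7774
  stratum Inland: (210/780)²·(1 − 4/210)·52.0²/4 = 48.0667
V̂(ȳ_st) = 63.844
SE(ȳ_st) = √63.844 = 7.99025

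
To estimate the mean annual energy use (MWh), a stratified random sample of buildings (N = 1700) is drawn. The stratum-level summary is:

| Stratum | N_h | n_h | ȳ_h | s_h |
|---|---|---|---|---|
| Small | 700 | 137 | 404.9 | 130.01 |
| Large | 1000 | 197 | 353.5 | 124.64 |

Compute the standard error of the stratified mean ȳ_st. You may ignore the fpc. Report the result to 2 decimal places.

V̂(ȳ_st) = Σ W_h² s_h²/n_h, with W_h = N_h/N and N = 1700:
  stratum Small: (700/1700)²·130.01²/137 = 20.9185
  stratum Large: (1000/1700)²·124.64²/197 = 27.2867
V̂(ȳ_st) = 48.2052
SE(ȳ_st) = √48.2052 = 6.943

SE(ȳ_st) ≈ 6.94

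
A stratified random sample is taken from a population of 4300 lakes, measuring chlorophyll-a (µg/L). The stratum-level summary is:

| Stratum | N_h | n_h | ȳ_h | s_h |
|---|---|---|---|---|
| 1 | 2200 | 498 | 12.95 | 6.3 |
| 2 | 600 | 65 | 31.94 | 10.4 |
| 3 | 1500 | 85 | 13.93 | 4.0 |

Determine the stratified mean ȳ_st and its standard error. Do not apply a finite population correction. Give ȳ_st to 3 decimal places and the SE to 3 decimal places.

ȳ_st = Σ W_h ȳ_h = (2200·12.95 + 600·31.94 + 1500·13.93)/4300 = 15.94163
V̂(ȳ_st) = Σ W_h² s_h²/n_h, with W_h = N_h/N and N = 4300:
  stratum 1: (2200/4300)²·6.3²/498 = 0.0208622
  stratum 2: (600/4300)²·10.4²/65 = 0.0323981
  stratum 3: (1500/4300)²·4.0²/85 = 0.0229059
V̂(ȳ_st) = 0.0761661
SE(ȳ_st) = √0.0761661 = 0.275982

ȳ_st ≈ 15.942, SE ≈ 0.276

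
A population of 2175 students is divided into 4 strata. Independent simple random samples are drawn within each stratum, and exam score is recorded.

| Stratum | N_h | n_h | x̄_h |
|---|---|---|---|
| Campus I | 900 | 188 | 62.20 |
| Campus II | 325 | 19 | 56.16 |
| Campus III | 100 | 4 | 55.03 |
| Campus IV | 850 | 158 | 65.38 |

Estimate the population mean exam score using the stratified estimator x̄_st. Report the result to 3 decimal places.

x̄_st ≈ 62.211

N = Σ N_h = 2175. Stratum weights W_h = N_h/N.
x̄_st = (900·62.20 + 325·56.16 + 100·55.03 + 850·65.38) / 2175 = 62.21057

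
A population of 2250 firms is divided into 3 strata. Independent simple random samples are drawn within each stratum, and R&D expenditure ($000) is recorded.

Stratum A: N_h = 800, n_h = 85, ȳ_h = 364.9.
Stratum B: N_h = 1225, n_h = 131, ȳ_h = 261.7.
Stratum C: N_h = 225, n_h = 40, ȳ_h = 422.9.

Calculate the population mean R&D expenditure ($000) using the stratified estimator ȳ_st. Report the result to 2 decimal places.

ȳ_st ≈ 314.51

N = Σ N_h = 2250. Stratum weights W_h = N_h/N.
ȳ_st = (800·364.9 + 1225·261.7 + 225·422.9) / 2250 = 314.5133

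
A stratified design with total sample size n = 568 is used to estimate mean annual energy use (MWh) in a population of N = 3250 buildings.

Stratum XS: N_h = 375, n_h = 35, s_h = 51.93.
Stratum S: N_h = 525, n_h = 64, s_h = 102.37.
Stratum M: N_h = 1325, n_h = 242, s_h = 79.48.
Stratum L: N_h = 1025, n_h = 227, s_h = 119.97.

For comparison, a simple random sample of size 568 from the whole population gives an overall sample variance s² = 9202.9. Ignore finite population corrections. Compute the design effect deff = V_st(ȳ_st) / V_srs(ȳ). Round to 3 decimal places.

deff ≈ 0.984

V̂(ȳ_st) = Σ W_h² s_h²/n_h, with W_h = N_h/N and N = 3250:
  stratum XS: (375/3250)²·51.93²/35 = 1.0258
  stratum S: (525/3250)²·102.37²/64 = 4.27285
  stratum M: (1325/3250)²·79.48²/242 = 4.33876
  stratum L: (1025/3250)²·119.97²/227 = 6.30668
V_st = 15.9441
V_srs = s²/n = 9202.9/568 = 16.2023
deff = V_st / V_srs = 15.9441/16.2023 = 0.9841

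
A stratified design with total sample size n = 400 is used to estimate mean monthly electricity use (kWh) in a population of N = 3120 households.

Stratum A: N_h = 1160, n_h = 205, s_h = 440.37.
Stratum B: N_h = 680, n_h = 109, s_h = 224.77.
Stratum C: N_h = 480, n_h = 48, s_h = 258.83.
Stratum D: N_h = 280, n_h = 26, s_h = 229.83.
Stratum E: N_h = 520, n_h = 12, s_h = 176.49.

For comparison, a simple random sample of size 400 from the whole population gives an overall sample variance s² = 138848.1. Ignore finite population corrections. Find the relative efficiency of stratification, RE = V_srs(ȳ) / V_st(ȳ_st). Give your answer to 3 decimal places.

RE ≈ 1.266

V̂(ȳ_st) = Σ W_h² s_h²/n_h, with W_h = N_h/N and N = 3120:
  stratum A: (1160/3120)²·440.37²/205 = 130.764
  stratum B: (680/3120)²·224.77²/109 = 22.017
  stratum C: (480/3120)²·258.83²/48 = 33.034
  stratum D: (280/3120)²·229.83²/26 = 16.3624
  stratum E: (520/3120)²·176.49²/12 = 72.1035
V_st = 274.281
V_srs = s²/n = 138848.1/400 = 347.12
Relative efficiency = V_srs / V_st = 347.12/274.281 = 1.2656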